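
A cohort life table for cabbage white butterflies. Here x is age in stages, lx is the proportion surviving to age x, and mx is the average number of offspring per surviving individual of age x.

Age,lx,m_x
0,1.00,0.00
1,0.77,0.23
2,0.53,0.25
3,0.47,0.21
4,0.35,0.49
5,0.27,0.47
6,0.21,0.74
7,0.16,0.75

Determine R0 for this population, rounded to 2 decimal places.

0.98

lx·mx by age: 0, 0.1771, 0.1325, 0.0987, 0.1715, 0.1269, 0.1554, 0.12
R0 = Σ lx·mx = 0.9821 → 0.98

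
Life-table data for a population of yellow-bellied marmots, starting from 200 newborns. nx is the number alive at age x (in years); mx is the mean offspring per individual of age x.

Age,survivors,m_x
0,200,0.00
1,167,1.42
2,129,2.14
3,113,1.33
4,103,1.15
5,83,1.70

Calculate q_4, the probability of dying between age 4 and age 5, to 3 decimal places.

0.194

lx = nx/n0 = nx/200: 1, 0.835, 0.645, 0.565, 0.515, 0.415
q_4 = (l_4 − l_5) / l_4 = (0.515 − 0.415) / 0.515
     = 0.1 / 0.515 = 0.194175… → 0.194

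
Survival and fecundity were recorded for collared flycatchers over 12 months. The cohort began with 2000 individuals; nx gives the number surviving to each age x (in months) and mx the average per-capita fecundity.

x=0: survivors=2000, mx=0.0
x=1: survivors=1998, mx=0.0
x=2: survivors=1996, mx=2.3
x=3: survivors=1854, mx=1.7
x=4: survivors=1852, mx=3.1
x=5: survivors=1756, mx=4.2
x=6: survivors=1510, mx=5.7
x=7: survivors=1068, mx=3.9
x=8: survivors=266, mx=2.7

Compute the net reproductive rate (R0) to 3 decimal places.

17.175

lx = nx/n0 = nx/2000: 1, 0.999, 0.998, 0.927, 0.926, 0.878, 0.755, 0.534, 0.133
lx·mx by age: 0, 0, 2.2954, 1.5759, 2.8706, 3.6876, 4.3035, 2.0826, 0.3591
R0 = Σ lx·mx = 17.1747 → 17.175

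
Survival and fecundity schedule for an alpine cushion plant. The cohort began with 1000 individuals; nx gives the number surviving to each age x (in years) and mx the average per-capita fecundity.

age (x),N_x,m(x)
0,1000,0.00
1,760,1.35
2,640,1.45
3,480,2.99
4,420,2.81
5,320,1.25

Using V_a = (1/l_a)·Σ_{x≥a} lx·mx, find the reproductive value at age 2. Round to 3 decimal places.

6.162

lx = nx/n0 = nx/1000: 1, 0.76, 0.64, 0.48, 0.42, 0.32
lx·mx for x ≥ 2: 0.928, 1.4352, 1.1802, 0.4 → sum = 3.9434
V_2 = 3.9434 / l_2 = 3.9434 / 0.64 = 6.161563… → 6.162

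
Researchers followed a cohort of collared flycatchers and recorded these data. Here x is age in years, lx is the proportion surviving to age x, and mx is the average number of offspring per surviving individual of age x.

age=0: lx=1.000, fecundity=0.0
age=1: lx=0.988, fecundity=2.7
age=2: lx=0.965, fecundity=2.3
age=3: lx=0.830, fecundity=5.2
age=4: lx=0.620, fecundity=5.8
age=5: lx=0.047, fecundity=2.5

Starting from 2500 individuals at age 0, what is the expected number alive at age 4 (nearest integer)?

Expected survivors = N0 · l_4 = 2500 × 0.620 = 1550 → 1550

1550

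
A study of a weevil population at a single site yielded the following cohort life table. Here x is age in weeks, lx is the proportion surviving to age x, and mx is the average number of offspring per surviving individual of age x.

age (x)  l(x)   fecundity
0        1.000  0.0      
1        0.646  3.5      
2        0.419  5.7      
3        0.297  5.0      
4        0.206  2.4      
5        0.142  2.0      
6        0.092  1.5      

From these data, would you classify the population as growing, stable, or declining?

R0 = Σ lx·mx = 0 + 2.261 + 2.3883 + 1.485 + 0.4944 + 0.284 + 0.138 = 7.0507
R0 > 1, so the population is growing.

growing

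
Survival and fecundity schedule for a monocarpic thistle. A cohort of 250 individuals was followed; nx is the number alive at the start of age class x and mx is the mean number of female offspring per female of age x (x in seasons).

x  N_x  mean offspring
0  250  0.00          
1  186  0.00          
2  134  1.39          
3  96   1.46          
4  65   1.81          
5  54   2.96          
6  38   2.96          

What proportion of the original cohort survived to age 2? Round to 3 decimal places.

l_2 = n_2/n_0 = 134/250 = 0.536 → 0.536

0.536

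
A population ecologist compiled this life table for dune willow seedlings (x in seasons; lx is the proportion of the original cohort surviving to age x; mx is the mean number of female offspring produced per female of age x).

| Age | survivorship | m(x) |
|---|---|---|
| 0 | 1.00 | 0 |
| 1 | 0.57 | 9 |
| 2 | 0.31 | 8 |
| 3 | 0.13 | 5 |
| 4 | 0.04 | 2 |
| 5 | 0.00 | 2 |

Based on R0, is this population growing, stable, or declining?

growing

R0 = Σ lx·mx = 0 + 5.13 + 2.48 + 0.65 + 0.08 + 0 = 8.34
R0 > 1, so the population is growing.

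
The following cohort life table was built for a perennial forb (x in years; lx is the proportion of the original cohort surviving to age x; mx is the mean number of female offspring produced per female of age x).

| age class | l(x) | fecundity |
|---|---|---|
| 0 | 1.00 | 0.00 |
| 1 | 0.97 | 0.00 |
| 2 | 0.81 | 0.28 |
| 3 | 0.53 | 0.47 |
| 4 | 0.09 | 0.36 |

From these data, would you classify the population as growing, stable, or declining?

R0 = Σ lx·mx = 0 + 0 + 0.2268 + 0.2491 + 0.0324 = 0.5083
R0 < 1, so the population is declining.

declining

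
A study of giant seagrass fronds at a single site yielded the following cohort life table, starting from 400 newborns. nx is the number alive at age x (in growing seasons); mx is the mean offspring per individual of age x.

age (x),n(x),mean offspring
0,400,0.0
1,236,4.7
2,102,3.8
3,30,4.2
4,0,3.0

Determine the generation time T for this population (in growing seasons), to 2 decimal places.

1.39

lx = nx/n0 = nx/400: 1, 0.59, 0.255, 0.075, 0
lx·mx: 0, 2.773, 0.969, 0.315, 0 → R0 = 4.057
x·lx·mx: 0, 2.773, 1.938, 0.945, 0 → Σ = 5.656
T = 5.656 / 4.057 = 1.394134… → 1.39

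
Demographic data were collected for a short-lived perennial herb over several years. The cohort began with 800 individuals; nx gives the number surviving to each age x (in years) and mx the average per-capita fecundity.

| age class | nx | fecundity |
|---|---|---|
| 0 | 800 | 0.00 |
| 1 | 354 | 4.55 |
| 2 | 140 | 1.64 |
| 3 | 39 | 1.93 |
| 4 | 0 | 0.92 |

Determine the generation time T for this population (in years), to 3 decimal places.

lx = nx/n0 = nx/800: 1, 0.4425, 0.175, 0.04875, 0
lx·mx: 0, 2.013375, 0.287, 0.094088…, 0 → R0 = 2.394463…
x·lx·mx: 0, 2.013375, 0.574, 0.282263…, 0 → Σ = 2.869638…
T = 2.869638… / 2.394463… = 1.198447… → 1.198

1.198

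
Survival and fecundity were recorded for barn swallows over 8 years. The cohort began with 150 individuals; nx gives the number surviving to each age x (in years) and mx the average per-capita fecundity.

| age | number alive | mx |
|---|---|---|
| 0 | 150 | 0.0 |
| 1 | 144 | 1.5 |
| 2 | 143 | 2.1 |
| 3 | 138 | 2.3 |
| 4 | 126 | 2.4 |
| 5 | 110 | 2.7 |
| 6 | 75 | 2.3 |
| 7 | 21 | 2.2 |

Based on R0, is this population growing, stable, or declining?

lx = nx/n0 = nx/150: 1, 0.96, 0.95333…, 0.92, 0.84, 0.73333…, 0.5, 0.14
R0 = Σ lx·mx = 0 + 1.44 + 2.002… + 2.116 + 2.016 + 1.98… + 1.15 + 0.308 = 11.012…
R0 > 1, so the population is growing.

growing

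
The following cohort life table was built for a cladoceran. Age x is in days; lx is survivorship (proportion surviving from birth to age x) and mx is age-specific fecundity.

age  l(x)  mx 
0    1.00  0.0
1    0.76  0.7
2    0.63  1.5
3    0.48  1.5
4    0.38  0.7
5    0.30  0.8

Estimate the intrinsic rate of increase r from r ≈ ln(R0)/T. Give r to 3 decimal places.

R0 = Σ lx·mx = 0 + 0.532 + 0.945 + 0.72 + 0.266 + 0.24 = 2.703
Σ x·lx·mx = 6.846; T = 6.846/2.703 = 2.53274…
r ≈ ln(R0)/T = ln(2.703)/2.53274… = 0.3926… → 0.393

0.393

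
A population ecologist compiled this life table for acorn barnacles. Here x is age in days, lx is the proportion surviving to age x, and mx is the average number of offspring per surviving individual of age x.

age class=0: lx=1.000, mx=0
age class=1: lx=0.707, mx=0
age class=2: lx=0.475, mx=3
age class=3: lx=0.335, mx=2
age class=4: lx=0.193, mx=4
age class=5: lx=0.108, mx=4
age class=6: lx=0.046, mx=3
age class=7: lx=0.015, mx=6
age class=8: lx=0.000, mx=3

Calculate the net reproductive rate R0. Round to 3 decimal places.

3.527

lx·mx by age: 0, 0, 1.425, 0.67, 0.772, 0.432, 0.138, 0.09, 0
R0 = Σ lx·mx = 3.527 → 3.527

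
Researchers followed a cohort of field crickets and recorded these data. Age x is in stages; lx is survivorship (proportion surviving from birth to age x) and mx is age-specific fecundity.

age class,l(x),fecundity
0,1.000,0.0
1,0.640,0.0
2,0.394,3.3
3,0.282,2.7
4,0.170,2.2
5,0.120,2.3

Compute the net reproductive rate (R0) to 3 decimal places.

2.712

lx·mx by age: 0, 0, 1.3002, 0.7614, 0.374, 0.276
R0 = Σ lx·mx = 2.7116 → 2.712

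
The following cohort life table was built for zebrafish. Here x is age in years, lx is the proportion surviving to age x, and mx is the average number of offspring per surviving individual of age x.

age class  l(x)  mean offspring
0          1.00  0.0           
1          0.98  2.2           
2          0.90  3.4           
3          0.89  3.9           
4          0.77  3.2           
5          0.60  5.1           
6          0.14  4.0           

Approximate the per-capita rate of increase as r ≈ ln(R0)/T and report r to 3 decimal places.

R0 = Σ lx·mx = 0 + 2.156 + 3.06 + 3.471 + 2.464 + 3.06 + 0.56 = 14.771
Σ x·lx·mx = 47.205; T = 47.205/14.771 = 3.19579…
r ≈ ln(R0)/T = ln(14.771)/3.19579… = 0.84257… → 0.843

0.843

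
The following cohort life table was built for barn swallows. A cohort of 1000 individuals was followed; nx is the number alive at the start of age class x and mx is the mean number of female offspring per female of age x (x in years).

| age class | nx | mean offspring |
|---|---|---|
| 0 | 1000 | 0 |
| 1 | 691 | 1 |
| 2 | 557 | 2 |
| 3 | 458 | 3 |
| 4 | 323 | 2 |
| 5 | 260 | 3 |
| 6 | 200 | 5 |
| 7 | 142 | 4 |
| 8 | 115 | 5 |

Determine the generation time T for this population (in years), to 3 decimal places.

4.164

lx = nx/n0 = nx/1000: 1, 0.691, 0.557, 0.458, 0.323, 0.26, 0.2, 0.142, 0.115
lx·mx: 0, 0.691, 1.114, 1.374, 0.646, 0.78, 1, 0.568, 0.575 → R0 = 6.748
x·lx·mx: 0, 0.691, 2.228, 4.122, 2.584, 3.9, 6, 3.976, 4.6 → Σ = 28.101
T = 28.101 / 6.748 = 4.164345… → 4.164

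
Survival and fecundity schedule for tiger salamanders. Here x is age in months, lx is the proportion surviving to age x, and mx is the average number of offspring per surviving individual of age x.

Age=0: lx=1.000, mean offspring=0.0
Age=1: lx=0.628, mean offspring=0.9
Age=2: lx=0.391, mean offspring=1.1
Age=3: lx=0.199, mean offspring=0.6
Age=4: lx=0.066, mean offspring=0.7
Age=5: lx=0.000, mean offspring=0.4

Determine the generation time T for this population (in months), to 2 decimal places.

1.70

lx·mx: 0, 0.5652, 0.4301, 0.1194, 0.0462, 0 → R0 = 1.1609
x·lx·mx: 0, 0.5652, 0.8602, 0.3582, 0.1848, 0 → Σ = 1.9684
T = 1.9684 / 1.1609 = 1.695581… → 1.70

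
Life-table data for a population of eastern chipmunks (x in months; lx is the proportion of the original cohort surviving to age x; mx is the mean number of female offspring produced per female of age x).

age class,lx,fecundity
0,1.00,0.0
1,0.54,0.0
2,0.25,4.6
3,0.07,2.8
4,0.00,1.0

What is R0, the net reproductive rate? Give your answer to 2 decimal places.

lx·mx by age: 0, 0, 1.15, 0.196, 0
R0 = Σ lx·mx = 1.346 → 1.35

1.35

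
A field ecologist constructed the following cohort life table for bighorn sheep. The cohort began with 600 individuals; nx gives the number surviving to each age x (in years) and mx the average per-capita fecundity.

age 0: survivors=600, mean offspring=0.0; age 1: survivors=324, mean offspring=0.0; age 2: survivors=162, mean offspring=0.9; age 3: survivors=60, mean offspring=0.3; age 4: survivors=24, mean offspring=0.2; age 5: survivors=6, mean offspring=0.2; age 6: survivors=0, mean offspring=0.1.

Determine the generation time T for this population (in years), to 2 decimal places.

2.18

lx = nx/n0 = nx/600: 1, 0.54, 0.27, 0.1, 0.04, 0.01, 0
lx·mx: 0, 0, 0.243, 0.03, 0.008, 0.002, 0 → R0 = 0.283
x·lx·mx: 0, 0, 0.486, 0.09, 0.032, 0.01, 0 → Σ = 0.618
T = 0.618 / 0.283 = 2.183746… → 2.18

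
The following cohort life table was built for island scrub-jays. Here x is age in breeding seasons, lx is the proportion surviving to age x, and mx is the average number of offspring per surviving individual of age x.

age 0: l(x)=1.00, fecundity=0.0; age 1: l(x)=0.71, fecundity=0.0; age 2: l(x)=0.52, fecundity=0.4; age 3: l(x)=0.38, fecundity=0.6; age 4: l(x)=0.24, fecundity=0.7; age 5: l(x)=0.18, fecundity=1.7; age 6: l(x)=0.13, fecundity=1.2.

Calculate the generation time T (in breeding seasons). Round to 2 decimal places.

lx·mx: 0, 0, 0.208, 0.228, 0.168, 0.306, 0.156 → R0 = 1.066
x·lx·mx: 0, 0, 0.416, 0.684, 0.672, 1.53, 0.936 → Σ = 4.238
T = 4.238 / 1.066 = 3.97561… → 3.98

3.98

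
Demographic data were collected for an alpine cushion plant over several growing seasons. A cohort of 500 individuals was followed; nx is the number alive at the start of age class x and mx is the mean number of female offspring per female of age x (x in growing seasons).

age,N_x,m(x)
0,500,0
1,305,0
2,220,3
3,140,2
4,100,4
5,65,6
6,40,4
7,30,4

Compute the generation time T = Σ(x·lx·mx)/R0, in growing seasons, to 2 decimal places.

3.74

lx = nx/n0 = nx/500: 1, 0.61, 0.44, 0.28, 0.2, 0.13, 0.08, 0.06
lx·mx: 0, 0, 1.32, 0.56, 0.8, 0.78, 0.32, 0.24 → R0 = 4.02
x·lx·mx: 0, 0, 2.64, 1.68, 3.2, 3.9, 1.92, 1.68 → Σ = 15.02
T = 15.02 / 4.02 = 3.736318… → 3.74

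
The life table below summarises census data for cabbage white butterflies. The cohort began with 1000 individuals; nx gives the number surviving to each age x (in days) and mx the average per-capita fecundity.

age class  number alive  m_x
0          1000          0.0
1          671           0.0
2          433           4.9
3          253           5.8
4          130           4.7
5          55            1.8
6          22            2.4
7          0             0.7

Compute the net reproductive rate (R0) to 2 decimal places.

4.35

lx = nx/n0 = nx/1000: 1, 0.671, 0.433, 0.253, 0.13, 0.055, 0.022, 0
lx·mx by age: 0, 0, 2.1217, 1.4674, 0.611, 0.099, 0.0528, 0
R0 = Σ lx·mx = 4.3519 → 4.35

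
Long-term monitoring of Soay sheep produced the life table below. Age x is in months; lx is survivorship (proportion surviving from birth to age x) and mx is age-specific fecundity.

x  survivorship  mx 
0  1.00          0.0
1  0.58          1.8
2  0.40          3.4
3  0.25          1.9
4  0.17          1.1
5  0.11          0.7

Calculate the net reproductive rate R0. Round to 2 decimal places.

lx·mx by age: 0, 1.044, 1.36, 0.475, 0.187, 0.077
R0 = Σ lx·mx = 3.143 → 3.14

3.14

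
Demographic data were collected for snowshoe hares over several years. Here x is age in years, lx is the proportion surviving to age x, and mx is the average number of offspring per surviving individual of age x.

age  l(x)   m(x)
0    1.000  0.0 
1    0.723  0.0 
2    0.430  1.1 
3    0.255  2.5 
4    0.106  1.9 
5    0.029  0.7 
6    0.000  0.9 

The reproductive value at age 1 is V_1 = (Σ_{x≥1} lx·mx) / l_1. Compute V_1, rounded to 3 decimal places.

lx·mx for x ≥ 1: 0, 0.473, 0.6375, 0.2014, 0.0203, 0 → sum = 1.3322
V_1 = 1.3322 / l_1 = 1.3322 / 0.723 = 1.8426… → 1.843

1.843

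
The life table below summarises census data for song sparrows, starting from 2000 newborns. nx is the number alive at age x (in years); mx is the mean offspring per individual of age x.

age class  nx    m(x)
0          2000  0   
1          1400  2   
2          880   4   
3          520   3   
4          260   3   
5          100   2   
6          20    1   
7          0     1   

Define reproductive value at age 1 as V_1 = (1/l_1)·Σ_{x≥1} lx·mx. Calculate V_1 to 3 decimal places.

lx = nx/n0 = nx/2000: 1, 0.7, 0.44, 0.26, 0.13, 0.05, 0.01, 0
lx·mx for x ≥ 1: 1.4, 1.76, 0.78, 0.39, 0.1, 0.01, 0 → sum = 4.44
V_1 = 4.44 / l_1 = 4.44 / 0.7 = 6.342857… → 6.343

6.343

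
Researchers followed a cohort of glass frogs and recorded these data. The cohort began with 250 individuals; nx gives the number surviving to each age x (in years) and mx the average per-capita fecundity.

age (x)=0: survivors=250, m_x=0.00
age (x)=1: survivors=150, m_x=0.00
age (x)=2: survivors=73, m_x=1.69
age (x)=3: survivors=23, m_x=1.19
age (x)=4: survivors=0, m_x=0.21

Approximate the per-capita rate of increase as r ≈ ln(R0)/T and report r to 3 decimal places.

lx = nx/n0 = nx/250: 1, 0.6, 0.292, 0.092, 0
R0 = Σ lx·mx = 0 + 0 + 0.49348 + 0.10948 + 0 = 0.60296
Σ x·lx·mx = 1.3154; T = 1.3154/0.60296 = 2.18157…
r ≈ ln(R0)/T = ln(0.60296)/2.18157… = -0.2319… → -0.232

-0.232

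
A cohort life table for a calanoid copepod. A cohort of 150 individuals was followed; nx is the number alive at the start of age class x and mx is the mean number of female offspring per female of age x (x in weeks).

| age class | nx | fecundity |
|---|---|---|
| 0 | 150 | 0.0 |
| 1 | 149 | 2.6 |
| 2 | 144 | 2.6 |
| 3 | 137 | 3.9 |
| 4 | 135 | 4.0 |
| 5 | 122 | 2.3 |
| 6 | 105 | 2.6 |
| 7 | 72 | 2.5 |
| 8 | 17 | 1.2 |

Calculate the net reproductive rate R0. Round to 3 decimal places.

17.267

lx = nx/n0 = nx/150: 1, 0.99333…, 0.96, 0.91333…, 0.9, 0.81333…, 0.7, 0.48, 0.11333…
lx·mx by age: 0, 2.582667…, 2.496, 3.562…, 3.6, 1.870667…, 1.82, 1.2, 0.136…
R0 = Σ lx·mx = 17.267333… → 17.267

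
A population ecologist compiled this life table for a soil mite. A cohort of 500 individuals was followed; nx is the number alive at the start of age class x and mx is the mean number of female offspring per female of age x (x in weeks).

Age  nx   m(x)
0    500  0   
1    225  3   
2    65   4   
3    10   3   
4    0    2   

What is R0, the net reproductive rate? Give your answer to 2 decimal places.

lx = nx/n0 = nx/500: 1, 0.45, 0.13, 0.02, 0
lx·mx by age: 0, 1.35, 0.52, 0.06, 0
R0 = Σ lx·mx = 1.93 → 1.93

1.93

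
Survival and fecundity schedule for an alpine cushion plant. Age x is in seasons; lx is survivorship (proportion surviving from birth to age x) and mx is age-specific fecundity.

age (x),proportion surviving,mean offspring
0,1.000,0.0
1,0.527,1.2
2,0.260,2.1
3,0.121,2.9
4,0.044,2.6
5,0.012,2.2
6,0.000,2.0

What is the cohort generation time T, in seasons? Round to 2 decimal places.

lx·mx: 0, 0.6324, 0.546, 0.3509, 0.1144, 0.0264, 0 → R0 = 1.6701
x·lx·mx: 0, 0.6324, 1.092, 1.0527, 0.4576, 0.132, 0 → Σ = 3.3667
T = 3.3667 / 1.6701 = 2.015867… → 2.02

2.02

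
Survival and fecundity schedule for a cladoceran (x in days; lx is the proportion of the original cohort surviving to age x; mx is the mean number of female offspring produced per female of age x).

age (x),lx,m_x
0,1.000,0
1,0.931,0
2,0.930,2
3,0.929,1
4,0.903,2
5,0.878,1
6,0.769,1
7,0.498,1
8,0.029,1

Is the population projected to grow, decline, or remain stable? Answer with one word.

R0 = Σ lx·mx = 0 + 0 + 1.86 + 0.929 + 1.806 + 0.878 + 0.769 + 0.498 + 0.029 = 6.769
R0 > 1, so the population is growing.

growing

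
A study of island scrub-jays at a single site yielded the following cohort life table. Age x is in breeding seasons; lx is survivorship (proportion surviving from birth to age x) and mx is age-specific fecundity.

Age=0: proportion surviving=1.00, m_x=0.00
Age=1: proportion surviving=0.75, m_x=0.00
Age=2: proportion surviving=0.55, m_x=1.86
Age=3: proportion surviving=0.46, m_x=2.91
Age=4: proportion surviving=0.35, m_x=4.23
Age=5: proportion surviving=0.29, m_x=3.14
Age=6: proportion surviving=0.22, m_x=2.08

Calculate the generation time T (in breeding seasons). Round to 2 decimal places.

lx·mx: 0, 0, 1.023, 1.3386, 1.4805, 0.9106, 0.4576 → R0 = 5.2103
x·lx·mx: 0, 0, 2.046, 4.0158, 5.922, 4.553, 2.7456 → Σ = 19.2824
T = 19.2824 / 5.2103 = 3.700823… → 3.70

3.70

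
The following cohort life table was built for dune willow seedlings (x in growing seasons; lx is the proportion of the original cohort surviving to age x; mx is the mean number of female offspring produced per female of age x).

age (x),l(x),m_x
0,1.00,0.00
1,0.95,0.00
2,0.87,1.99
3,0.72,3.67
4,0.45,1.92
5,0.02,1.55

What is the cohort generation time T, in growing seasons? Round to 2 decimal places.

lx·mx: 0, 0, 1.7313, 2.6424, 0.864, 0.031 → R0 = 5.2687
x·lx·mx: 0, 0, 3.4626, 7.9272, 3.456, 0.155 → Σ = 15.0008
T = 15.0008 / 5.2687 = 2.847154… → 2.85

2.85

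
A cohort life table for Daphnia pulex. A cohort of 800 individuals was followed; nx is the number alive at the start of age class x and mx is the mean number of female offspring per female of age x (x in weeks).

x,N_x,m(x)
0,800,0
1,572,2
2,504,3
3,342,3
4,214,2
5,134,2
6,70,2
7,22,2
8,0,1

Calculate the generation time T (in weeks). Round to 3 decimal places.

2.509

lx = nx/n0 = nx/800: 1, 0.715, 0.63, 0.4275, 0.2675, 0.1675, 0.0875, 0.0275, 0
lx·mx: 0, 1.43, 1.89, 1.2825, 0.535, 0.335, 0.175, 0.055, 0 → R0 = 5.7025
x·lx·mx: 0, 1.43, 3.78, 3.8475, 2.14, 1.675, 1.05, 0.385, 0 → Σ = 14.3075
T = 14.3075 / 5.7025 = 2.508987… → 2.509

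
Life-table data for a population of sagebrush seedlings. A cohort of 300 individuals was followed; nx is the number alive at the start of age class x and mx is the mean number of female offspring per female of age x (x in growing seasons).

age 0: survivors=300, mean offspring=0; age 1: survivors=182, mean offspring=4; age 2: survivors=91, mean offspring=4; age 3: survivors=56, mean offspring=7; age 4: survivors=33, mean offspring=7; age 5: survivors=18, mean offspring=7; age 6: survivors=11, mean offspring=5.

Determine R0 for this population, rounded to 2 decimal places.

lx = nx/n0 = nx/300: 1, 0.60667…, 0.30333…, 0.18667…, 0.11, 0.06, 0.03667…
lx·mx by age: 0, 2.426667…, 1.213333…, 1.306667…, 0.77, 0.42, 0.183333…
R0 = Σ lx·mx = 6.32… → 6.32

6.32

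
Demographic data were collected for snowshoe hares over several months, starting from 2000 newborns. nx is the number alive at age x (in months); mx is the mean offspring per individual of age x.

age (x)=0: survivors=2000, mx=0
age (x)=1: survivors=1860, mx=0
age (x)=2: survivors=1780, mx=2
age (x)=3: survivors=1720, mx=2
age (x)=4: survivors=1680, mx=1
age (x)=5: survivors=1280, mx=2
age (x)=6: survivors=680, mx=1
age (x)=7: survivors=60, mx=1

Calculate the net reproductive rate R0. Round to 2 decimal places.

5.99

lx = nx/n0 = nx/2000: 1, 0.93, 0.89, 0.86, 0.84, 0.64, 0.34, 0.03
lx·mx by age: 0, 0, 1.78, 1.72, 0.84, 1.28, 0.34, 0.03
R0 = Σ lx·mx = 5.99 → 5.99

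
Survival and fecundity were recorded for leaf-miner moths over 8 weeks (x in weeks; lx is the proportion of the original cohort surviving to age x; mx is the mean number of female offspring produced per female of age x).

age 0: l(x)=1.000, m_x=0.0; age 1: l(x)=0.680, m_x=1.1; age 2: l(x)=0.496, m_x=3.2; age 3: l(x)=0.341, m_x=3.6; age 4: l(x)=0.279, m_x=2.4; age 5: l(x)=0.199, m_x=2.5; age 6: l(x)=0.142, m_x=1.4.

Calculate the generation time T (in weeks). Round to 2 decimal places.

2.83

lx·mx: 0, 0.748, 1.5872, 1.2276, 0.6696, 0.4975, 0.1988 → R0 = 4.9287
x·lx·mx: 0, 0.748, 3.1744, 3.6828, 2.6784, 2.4875, 1.1928 → Σ = 13.9639
T = 13.9639 / 4.9287 = 2.833181… → 2.83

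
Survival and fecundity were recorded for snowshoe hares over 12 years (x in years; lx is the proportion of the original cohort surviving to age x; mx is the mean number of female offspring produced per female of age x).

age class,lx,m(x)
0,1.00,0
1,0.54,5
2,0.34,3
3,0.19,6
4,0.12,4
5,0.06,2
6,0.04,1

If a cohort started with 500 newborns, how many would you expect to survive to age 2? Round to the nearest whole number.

170

Expected survivors = N0 · l_2 = 500 × 0.34 = 170 → 170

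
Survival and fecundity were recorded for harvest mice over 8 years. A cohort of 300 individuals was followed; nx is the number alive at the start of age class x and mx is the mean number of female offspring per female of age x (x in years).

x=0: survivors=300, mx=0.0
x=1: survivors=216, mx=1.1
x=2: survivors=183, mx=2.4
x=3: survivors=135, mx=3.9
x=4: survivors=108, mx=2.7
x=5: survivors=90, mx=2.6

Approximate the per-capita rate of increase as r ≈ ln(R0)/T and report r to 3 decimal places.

0.602

lx = nx/n0 = nx/300: 1, 0.72, 0.61, 0.45, 0.36, 0.3
R0 = Σ lx·mx = 0 + 0.792 + 1.464 + 1.755 + 0.972 + 0.78 = 5.763
Σ x·lx·mx = 16.773; T = 16.773/5.763 = 2.91046…
r ≈ ln(R0)/T = ln(5.763)/2.91046… = 0.60178… → 0.602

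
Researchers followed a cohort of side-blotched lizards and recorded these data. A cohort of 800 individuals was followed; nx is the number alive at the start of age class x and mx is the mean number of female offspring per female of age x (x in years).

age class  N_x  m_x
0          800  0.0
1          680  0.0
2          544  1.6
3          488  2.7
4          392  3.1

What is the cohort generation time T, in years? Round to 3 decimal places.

3.101

lx = nx/n0 = nx/800: 1, 0.85, 0.68, 0.61, 0.49
lx·mx: 0, 0, 1.088, 1.647, 1.519 → R0 = 4.254
x·lx·mx: 0, 0, 2.176, 4.941, 6.076 → Σ = 13.193
T = 13.193 / 4.254 = 3.101316… → 3.101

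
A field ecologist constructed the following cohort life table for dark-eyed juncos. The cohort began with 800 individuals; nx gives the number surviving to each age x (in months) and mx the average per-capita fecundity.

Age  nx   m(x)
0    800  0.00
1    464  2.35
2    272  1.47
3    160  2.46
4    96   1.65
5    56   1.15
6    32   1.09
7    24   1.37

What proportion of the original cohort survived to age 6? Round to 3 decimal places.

0.040

l_6 = n_6/n_0 = 32/800 = 0.04 → 0.040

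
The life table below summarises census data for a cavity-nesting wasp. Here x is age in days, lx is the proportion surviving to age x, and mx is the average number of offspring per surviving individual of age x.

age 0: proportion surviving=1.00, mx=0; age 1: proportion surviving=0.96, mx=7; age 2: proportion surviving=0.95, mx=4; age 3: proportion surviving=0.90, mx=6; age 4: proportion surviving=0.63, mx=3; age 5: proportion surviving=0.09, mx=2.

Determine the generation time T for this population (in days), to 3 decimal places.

2.167

lx·mx: 0, 6.72, 3.8, 5.4, 1.89, 0.18 → R0 = 17.99
x·lx·mx: 0, 6.72, 7.6, 16.2, 7.56, 0.9 → Σ = 38.98
T = 38.98 / 17.99 = 2.166759… → 2.167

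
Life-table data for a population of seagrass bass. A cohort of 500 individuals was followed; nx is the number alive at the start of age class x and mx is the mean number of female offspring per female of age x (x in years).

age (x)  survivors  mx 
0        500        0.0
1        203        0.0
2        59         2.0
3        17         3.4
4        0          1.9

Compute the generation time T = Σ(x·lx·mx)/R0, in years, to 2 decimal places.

2.33

lx = nx/n0 = nx/500: 1, 0.406, 0.118, 0.034, 0
lx·mx: 0, 0, 0.236, 0.1156, 0 → R0 = 0.3516
x·lx·mx: 0, 0, 0.472, 0.3468, 0 → Σ = 0.8188
T = 0.8188 / 0.3516 = 2.328783… → 2.33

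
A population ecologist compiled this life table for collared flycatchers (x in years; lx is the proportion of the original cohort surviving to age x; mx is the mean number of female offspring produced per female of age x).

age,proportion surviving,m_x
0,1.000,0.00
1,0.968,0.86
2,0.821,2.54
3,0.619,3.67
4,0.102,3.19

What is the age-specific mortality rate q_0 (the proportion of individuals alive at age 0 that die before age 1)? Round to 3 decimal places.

q_0 = (l_0 − l_1) / l_0 = (1 − 0.968) / 1
     = 0.032 / 1 = 0.032 → 0.032

0.032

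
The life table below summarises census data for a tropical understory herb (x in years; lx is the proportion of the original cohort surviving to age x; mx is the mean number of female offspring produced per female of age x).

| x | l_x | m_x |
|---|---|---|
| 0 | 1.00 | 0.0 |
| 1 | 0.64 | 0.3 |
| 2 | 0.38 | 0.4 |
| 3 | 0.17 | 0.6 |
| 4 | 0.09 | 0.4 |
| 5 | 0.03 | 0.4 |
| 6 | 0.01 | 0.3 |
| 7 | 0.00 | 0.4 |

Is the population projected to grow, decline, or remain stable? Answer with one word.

declining

R0 = Σ lx·mx = 0 + 0.192 + 0.152 + 0.102 + 0.036 + 0.012 + 0.003 + 0 = 0.497
R0 < 1, so the population is declining.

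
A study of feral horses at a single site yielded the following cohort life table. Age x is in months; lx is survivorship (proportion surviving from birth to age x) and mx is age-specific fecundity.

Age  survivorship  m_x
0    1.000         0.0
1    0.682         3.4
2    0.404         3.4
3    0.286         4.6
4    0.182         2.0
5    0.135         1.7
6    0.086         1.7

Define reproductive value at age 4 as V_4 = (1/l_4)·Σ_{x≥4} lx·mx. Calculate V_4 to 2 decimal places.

4.06

lx·mx for x ≥ 4: 0.364, 0.2295, 0.1462 → sum = 0.7397
V_4 = 0.7397 / l_4 = 0.7397 / 0.182 = 4.064286… → 4.06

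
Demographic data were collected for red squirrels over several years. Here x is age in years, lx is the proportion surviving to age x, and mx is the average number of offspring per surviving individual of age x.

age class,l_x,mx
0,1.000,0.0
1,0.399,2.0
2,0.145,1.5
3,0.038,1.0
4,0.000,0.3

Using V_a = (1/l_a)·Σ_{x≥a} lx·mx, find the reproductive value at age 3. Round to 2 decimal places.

1.00

lx·mx for x ≥ 3: 0.038, 0 → sum = 0.038
V_3 = 0.038 / l_3 = 0.038 / 0.038 = 1 → 1.00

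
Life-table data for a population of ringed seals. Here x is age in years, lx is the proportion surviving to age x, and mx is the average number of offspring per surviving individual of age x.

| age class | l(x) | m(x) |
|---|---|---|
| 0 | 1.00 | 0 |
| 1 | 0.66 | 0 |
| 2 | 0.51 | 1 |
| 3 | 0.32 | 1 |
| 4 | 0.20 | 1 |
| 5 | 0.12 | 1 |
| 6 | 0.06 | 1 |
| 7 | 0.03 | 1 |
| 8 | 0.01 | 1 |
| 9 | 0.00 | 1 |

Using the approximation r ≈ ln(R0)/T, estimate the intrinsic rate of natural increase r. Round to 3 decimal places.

R0 = Σ lx·mx = 0 + 0 + 0.51 + 0.32 + 0.2 + 0.12 + 0.06 + 0.03 + 0.01 + 0 = 1.25
Σ x·lx·mx = 4.03; T = 4.03/1.25 = 3.224
r ≈ ln(R0)/T = ln(1.25)/3.224 = 0.06921… → 0.069

0.069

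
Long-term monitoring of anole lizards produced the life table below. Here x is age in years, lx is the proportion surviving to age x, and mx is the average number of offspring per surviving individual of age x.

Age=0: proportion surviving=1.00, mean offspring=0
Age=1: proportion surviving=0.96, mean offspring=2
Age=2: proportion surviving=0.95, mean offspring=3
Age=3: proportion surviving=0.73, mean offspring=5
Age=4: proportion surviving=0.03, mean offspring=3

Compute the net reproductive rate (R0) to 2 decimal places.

lx·mx by age: 0, 1.92, 2.85, 3.65, 0.09
R0 = Σ lx·mx = 8.51 → 8.51

8.51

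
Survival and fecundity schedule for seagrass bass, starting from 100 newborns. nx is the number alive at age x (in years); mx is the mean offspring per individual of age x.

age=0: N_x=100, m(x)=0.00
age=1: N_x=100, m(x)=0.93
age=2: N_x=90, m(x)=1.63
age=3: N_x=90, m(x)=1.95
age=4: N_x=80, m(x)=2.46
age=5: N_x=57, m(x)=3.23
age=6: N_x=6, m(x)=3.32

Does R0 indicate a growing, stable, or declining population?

lx = nx/n0 = nx/100: 1, 1, 0.9, 0.9, 0.8, 0.57, 0.06
R0 = Σ lx·mx = 0 + 0.93 + 1.467 + 1.755 + 1.968 + 1.8411 + 0.1992 = 8.1603
R0 > 1, so the population is growing.

growing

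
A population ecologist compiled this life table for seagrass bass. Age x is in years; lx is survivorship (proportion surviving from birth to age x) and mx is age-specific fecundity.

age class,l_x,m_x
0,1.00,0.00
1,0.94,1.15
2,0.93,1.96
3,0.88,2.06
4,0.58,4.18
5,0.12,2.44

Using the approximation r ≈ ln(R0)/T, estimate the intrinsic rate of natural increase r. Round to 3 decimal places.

0.699

R0 = Σ lx·mx = 0 + 1.081 + 1.8228 + 1.8128 + 2.4244 + 0.2928 = 7.4338
Σ x·lx·mx = 21.3266; T = 21.3266/7.4338 = 2.86887…
r ≈ ln(R0)/T = ln(7.4338)/2.86887… = 0.69924… → 0.699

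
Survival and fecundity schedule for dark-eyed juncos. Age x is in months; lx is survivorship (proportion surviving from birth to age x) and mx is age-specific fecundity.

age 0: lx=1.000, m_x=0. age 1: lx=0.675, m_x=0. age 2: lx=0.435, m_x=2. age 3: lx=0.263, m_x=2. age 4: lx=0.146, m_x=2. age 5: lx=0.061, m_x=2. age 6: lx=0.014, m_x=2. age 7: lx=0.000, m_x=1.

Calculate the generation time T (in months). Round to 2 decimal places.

lx·mx: 0, 0, 0.87, 0.526, 0.292, 0.122, 0.028, 0 → R0 = 1.838
x·lx·mx: 0, 0, 1.74, 1.578, 1.168, 0.61, 0.168, 0 → Σ = 5.264
T = 5.264 / 1.838 = 2.863983… → 2.86

2.86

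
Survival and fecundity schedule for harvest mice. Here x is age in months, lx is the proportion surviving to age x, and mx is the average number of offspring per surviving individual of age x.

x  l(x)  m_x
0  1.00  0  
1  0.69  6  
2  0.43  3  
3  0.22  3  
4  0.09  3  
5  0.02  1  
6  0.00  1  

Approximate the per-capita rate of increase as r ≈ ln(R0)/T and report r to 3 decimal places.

1.197

R0 = Σ lx·mx = 0 + 4.14 + 1.29 + 0.66 + 0.27 + 0.02 + 0 = 6.38
Σ x·lx·mx = 9.88; T = 9.88/6.38 = 1.54859…
r ≈ ln(R0)/T = ln(6.38)/1.54859… = 1.19668… → 1.197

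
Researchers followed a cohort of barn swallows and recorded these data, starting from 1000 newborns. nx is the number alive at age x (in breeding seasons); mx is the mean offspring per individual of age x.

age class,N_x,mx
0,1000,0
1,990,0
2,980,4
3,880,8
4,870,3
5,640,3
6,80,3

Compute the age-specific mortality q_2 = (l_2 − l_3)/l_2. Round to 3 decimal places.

0.102

lx = nx/n0 = nx/1000: 1, 0.99, 0.98, 0.88, 0.87, 0.64, 0.08
q_2 = (l_2 − l_3) / l_2 = (0.98 − 0.88) / 0.98
     = 0.1 / 0.98 = 0.102041… → 0.102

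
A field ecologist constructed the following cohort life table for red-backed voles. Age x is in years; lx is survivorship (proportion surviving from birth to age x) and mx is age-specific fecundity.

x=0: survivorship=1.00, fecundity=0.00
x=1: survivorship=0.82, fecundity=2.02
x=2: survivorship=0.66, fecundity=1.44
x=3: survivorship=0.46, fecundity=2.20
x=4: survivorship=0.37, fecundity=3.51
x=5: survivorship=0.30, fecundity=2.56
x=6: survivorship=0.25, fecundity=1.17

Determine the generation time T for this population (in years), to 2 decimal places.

2.91

lx·mx: 0, 1.6564, 0.9504, 1.012, 1.2987, 0.768, 0.2925 → R0 = 5.978
x·lx·mx: 0, 1.6564, 1.9008, 3.036, 5.1948, 3.84, 1.755 → Σ = 17.383
T = 17.383 / 5.978 = 2.907829… → 2.91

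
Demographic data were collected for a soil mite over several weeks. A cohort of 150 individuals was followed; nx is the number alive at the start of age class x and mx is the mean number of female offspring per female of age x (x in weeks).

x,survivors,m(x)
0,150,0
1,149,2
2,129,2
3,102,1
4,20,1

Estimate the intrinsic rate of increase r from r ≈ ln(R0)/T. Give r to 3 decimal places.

lx = nx/n0 = nx/150: 1, 0.99333…, 0.86, 0.68, 0.13333…
R0 = Σ lx·mx = 0 + 1.98667… + 1.72 + 0.68 + 0.13333… = 4.52…
Σ x·lx·mx = 8…; T = 8…/4.52… = 1.76991…
r ≈ ln(R0)/T = ln(4.52…)/1.76991… = 0.85231… → 0.852

0.852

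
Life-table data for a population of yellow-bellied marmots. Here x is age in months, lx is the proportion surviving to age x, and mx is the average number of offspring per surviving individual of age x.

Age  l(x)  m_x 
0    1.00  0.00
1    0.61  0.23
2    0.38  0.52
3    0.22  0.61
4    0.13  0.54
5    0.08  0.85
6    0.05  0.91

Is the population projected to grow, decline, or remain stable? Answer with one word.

declining

R0 = Σ lx·mx = 0 + 0.1403 + 0.1976 + 0.1342 + 0.0702 + 0.068 + 0.0455 = 0.6558
R0 < 1, so the population is declining.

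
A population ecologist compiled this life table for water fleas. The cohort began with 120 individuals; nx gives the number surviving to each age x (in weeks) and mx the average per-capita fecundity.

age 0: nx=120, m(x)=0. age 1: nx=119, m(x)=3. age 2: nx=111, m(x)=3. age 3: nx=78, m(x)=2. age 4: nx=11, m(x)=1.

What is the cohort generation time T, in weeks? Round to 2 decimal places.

1.79

lx = nx/n0 = nx/120: 1, 0.99167…, 0.925, 0.65, 0.09167…
lx·mx: 0, 2.975…, 2.775, 1.3, 0.091667… → R0 = 7.141667…
x·lx·mx: 0, 2.975…, 5.55, 3.9, 0.366667… → Σ = 12.791667…
T = 12.791667… / 7.141667… = 1.791132… → 1.79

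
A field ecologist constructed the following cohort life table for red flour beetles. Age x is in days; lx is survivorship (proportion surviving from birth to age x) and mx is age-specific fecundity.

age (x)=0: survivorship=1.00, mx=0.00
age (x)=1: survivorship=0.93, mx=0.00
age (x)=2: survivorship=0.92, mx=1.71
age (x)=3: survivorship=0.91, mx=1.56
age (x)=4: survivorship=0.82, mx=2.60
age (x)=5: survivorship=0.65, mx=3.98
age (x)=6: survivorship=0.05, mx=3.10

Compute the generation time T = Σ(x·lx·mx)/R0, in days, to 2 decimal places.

lx·mx: 0, 0, 1.5732, 1.4196, 2.132, 2.587, 0.155 → R0 = 7.8668
x·lx·mx: 0, 0, 3.1464, 4.2588, 8.528, 12.935, 0.93 → Σ = 29.7982
T = 29.7982 / 7.8668 = 3.787843… → 3.79

3.79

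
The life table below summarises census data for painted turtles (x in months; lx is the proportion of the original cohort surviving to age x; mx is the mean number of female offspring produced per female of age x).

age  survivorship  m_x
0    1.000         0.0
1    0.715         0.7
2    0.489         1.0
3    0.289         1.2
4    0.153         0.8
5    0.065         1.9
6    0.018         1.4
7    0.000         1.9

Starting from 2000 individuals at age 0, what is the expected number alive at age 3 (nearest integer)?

Expected survivors = N0 · l_3 = 2000 × 0.289 = 578 → 578

578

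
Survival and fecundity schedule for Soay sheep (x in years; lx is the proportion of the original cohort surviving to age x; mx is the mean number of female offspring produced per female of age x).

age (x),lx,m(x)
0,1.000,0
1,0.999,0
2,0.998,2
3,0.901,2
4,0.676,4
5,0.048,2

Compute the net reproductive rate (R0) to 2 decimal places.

6.60

lx·mx by age: 0, 0, 1.996, 1.802, 2.704, 0.096
R0 = Σ lx·mx = 6.598 → 6.60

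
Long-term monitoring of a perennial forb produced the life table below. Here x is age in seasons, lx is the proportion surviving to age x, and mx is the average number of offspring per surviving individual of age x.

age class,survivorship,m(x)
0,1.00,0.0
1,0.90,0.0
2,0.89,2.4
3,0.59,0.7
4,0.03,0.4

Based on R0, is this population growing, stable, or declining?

R0 = Σ lx·mx = 0 + 0 + 2.136 + 0.413 + 0.012 = 2.561
R0 > 1, so the population is growing.

growing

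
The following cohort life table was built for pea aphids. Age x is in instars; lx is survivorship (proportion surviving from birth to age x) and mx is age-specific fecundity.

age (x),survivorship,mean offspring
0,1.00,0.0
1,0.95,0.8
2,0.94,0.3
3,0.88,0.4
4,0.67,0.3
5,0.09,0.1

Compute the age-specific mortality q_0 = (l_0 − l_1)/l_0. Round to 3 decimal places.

0.050

q_0 = (l_0 − l_1) / l_0 = (1 − 0.95) / 1
     = 0.05 / 1 = 0.05 → 0.050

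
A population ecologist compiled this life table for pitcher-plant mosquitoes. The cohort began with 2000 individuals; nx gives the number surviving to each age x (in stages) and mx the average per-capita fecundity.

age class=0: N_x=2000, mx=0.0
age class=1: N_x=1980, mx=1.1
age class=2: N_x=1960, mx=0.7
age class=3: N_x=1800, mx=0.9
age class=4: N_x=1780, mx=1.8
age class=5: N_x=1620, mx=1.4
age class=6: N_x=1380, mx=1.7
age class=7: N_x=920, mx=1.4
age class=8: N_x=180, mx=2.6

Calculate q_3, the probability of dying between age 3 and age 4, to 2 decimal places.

lx = nx/n0 = nx/2000: 1, 0.99, 0.98, 0.9, 0.89, 0.81, 0.69, 0.46, 0.09
q_3 = (l_3 − l_4) / l_3 = (0.9 − 0.89) / 0.9
     = 0.01 / 0.9 = 0.011111… → 0.01

0.01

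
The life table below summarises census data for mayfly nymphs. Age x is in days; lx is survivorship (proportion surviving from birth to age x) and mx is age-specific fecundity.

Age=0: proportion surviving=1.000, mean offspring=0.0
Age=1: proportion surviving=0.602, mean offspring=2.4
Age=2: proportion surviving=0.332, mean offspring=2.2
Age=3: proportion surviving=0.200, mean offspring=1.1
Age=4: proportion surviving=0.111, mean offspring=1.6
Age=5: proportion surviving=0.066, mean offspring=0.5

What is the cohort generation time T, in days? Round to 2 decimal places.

lx·mx: 0, 1.4448, 0.7304, 0.22, 0.1776, 0.033 → R0 = 2.6058
x·lx·mx: 0, 1.4448, 1.4608, 0.66, 0.7104, 0.165 → Σ = 4.441
T = 4.441 / 2.6058 = 1.704275… → 1.70

1.70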